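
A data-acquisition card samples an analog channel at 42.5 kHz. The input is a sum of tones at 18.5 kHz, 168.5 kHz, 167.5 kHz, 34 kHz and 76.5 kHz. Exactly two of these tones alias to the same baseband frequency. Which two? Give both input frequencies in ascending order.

fs/2 = 21.25 kHz.
18.5 kHz ≤ fs/2 = 21.25 kHz, passes unchanged.
168.5 kHz mod fs = 41 kHz.
41 kHz > fs/2 = 21.25 kHz, folds to fs − 41 kHz = 1.5 kHz.
167.5 kHz mod fs = 40 kHz.
40 kHz > fs/2 = 21.25 kHz, folds to fs − 40 kHz = 2.5 kHz.
34 kHz > fs/2 = 21.25 kHz, folds to fs − 34 kHz = 8.5 kHz.
76.5 kHz mod fs = 34 kHz.
34 kHz > fs/2 = 21.25 kHz, folds to fs − 34 kHz = 8.5 kHz.
34 kHz and 76.5 kHz both map to 8.5 kHz.

34 kHz, 76.5 kHz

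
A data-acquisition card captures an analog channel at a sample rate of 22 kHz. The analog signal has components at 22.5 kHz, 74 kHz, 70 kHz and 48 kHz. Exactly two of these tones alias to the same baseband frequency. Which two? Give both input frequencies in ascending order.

48 kHz, 70 kHz

fs/2 = 11 kHz.
22.5 kHz mod fs = 0.5 kHz.
0.5 kHz ≤ fs/2 = 11 kHz, appears at 0.5 kHz.
74 kHz mod fs = 8 kHz.
8 kHz ≤ fs/2 = 11 kHz, appears at 8 kHz.
70 kHz mod fs = 4 kHz.
4 kHz ≤ fs/2 = 11 kHz, appears at 4 kHz.
48 kHz mod fs = 4 kHz.
4 kHz ≤ fs/2 = 11 kHz, appears at 4 kHz.
48 kHz and 70 kHz both map to 4 kHz.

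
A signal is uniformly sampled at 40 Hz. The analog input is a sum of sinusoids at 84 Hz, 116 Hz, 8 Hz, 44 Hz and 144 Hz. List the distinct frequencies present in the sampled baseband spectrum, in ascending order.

4 Hz, 8 Hz, 16 Hz

fs/2 = 20 Hz.
84 Hz mod fs = 4 Hz.
4 Hz ≤ fs/2 = 20 Hz, appears at 4 Hz.
116 Hz mod fs = 36 Hz.
36 Hz > fs/2 = 20 Hz, folds to fs − 36 Hz = 4 Hz.
8 Hz ≤ fs/2 = 20 Hz, passes unchanged.
44 Hz mod fs = 4 Hz.
4 Hz ≤ fs/2 = 20 Hz, appears at 4 Hz.
144 Hz mod fs = 24 Hz.
24 Hz > fs/2 = 20 Hz, folds to fs − 24 Hz = 16 Hz.
Distinct values: {4 Hz, 8 Hz, 16 Hz}.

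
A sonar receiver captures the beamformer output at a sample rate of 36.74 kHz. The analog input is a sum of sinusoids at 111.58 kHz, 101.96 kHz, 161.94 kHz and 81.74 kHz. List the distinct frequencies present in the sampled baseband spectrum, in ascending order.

fs/2 = 18.37 kHz.
111.58 kHz mod fs = 1.36 kHz.
1.36 kHz ≤ fs/2 = 18.37 kHz, appears at 1.36 kHz.
101.96 kHz mod fs = 28.48 kHz.
28.48 kHz > fs/2 = 18.37 kHz, folds to fs − 28.48 kHz = 8.26 kHz.
161.94 kHz mod fs = 14.98 kHz.
14.98 kHz ≤ fs/2 = 18.37 kHz, appears at 14.98 kHz.
81.74 kHz mod fs = 8.26 kHz.
8.26 kHz ≤ fs/2 = 18.37 kHz, appears at 8.26 kHz.
Distinct values: {1.36 kHz, 8.26 kHz, 14.98 kHz}.

1.36 kHz, 8.26 kHz, 14.98 kHz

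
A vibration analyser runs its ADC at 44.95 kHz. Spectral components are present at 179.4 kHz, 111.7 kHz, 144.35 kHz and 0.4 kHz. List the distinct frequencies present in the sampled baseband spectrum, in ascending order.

0.4 kHz, 9.5 kHz, 21.8 kHz

fs/2 = 22.475 kHz.
179.4 kHz mod fs = 44.55 kHz.
44.55 kHz > fs/2 = 22.475 kHz, folds to fs − 44.55 kHz = 0.4 kHz.
111.7 kHz mod fs = 21.8 kHz.
21.8 kHz ≤ fs/2 = 22.475 kHz, appears at 21.8 kHz.
144.35 kHz mod fs = 9.5 kHz.
9.5 kHz ≤ fs/2 = 22.475 kHz, appears at 9.5 kHz.
0.4 kHz ≤ fs/2 = 22.475 kHz, passes unchanged.
Distinct values: {0.4 kHz, 9.5 kHz, 21.8 kHz}.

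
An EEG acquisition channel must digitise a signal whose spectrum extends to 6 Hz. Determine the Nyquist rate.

12 Hz

Nyquist rate = 2 × 6 Hz = 12 Hz.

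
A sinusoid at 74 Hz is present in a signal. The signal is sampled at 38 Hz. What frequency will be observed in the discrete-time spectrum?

74 Hz mod fs = 36 Hz.
36 Hz > fs/2 = 19 Hz, folds to fs − 36 Hz = 2 Hz.

2 Hz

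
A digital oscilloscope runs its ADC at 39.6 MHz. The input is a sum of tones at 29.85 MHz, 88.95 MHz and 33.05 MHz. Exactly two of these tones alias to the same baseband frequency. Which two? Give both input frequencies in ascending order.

29.85 MHz, 88.95 MHz

fs/2 = 19.8 MHz.
29.85 MHz > fs/2 = 19.8 MHz, folds to fs − 29.85 MHz = 9.75 MHz.
88.95 MHz mod fs = 9.75 MHz.
9.75 MHz ≤ fs/2 = 19.8 MHz, appears at 9.75 MHz.
33.05 MHz > fs/2 = 19.8 MHz, folds to fs − 33.05 MHz = 6.55 MHz.
29.85 MHz and 88.95 MHz both map to 9.75 MHz.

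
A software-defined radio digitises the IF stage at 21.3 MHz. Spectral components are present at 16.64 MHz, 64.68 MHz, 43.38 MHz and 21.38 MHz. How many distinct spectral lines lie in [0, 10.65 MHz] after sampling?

fs/2 = 10.65 MHz.
16.64 MHz > fs/2 = 10.65 MHz, folds to fs − 16.64 MHz = 4.66 MHz.
64.68 MHz mod fs = 0.78 MHz.
0.78 MHz ≤ fs/2 = 10.65 MHz, appears at 0.78 MHz.
43.38 MHz mod fs = 0.78 MHz.
0.78 MHz ≤ fs/2 = 10.65 MHz, appears at 0.78 MHz.
21.38 MHz mod fs = 0.08 MHz.
0.08 MHz ≤ fs/2 = 10.65 MHz, appears at 0.08 MHz.
Distinct values: {0.08 MHz, 0.78 MHz, 4.66 MHz} → 3.

3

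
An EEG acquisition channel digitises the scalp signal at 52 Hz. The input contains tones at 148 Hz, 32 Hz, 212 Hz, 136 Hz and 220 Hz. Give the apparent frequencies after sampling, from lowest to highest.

fs/2 = 26 Hz.
148 Hz mod fs = 44 Hz.
44 Hz > fs/2 = 26 Hz, folds to fs − 44 Hz = 8 Hz.
32 Hz > fs/2 = 26 Hz, folds to fs − 32 Hz = 20 Hz.
212 Hz mod fs = 4 Hz.
4 Hz ≤ fs/2 = 26 Hz, appears at 4 Hz.
136 Hz mod fs = 32 Hz.
32 Hz > fs/2 = 26 Hz, folds to fs − 32 Hz = 20 Hz.
220 Hz mod fs = 12 Hz.
12 Hz ≤ fs/2 = 26 Hz, appears at 12 Hz.
Distinct values: {4 Hz, 8 Hz, 12 Hz, 20 Hz}.

4 Hz, 8 Hz, 12 Hz, 20 Hz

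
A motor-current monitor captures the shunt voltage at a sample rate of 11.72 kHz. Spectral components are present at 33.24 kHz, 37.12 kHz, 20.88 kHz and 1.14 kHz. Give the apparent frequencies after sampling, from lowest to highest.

1.14 kHz, 1.92 kHz, 1.96 kHz, 2.56 kHz

fs/2 = 5.86 kHz.
33.24 kHz mod fs = 9.8 kHz.
9.8 kHz > fs/2 = 5.86 kHz, folds to fs − 9.8 kHz = 1.92 kHz.
37.12 kHz mod fs = 1.96 kHz.
1.96 kHz ≤ fs/2 = 5.86 kHz, appears at 1.96 kHz.
20.88 kHz mod fs = 9.16 kHz.
9.16 kHz > fs/2 = 5.86 kHz, folds to fs − 9.16 kHz = 2.56 kHz.
1.14 kHz ≤ fs/2 = 5.86 kHz, passes unchanged.
Distinct values: {1.14 kHz, 1.92 kHz, 1.96 kHz, 2.56 kHz}.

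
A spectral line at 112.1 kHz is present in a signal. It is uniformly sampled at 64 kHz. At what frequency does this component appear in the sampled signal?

15.9 kHz

112.1 kHz mod fs = 48.1 kHz.
48.1 kHz > fs/2 = 32 kHz, folds to fs − 48.1 kHz = 15.9 kHz.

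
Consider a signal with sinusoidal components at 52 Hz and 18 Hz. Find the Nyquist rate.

Highest-frequency component: 52 Hz.
Nyquist rate = 2 × 52 Hz = 104 Hz.

104 Hz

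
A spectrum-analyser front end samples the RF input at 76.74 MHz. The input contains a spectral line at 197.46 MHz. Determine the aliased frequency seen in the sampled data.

32.76 MHz

197.46 MHz mod fs = 43.98 MHz.
43.98 MHz > fs/2 = 38.37 MHz, folds to fs − 43.98 MHz = 32.76 MHz.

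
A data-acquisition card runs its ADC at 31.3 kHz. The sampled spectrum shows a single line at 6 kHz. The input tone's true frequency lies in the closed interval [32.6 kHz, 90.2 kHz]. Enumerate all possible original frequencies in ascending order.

Frequencies that alias to 6 kHz are k·fs ± 6 kHz for integer k ≥ 0.
k=0: 6 kHz.
k=1: 25.3 kHz, 37.3 kHz.
k=2: 56.6 kHz, 68.6 kHz.
k=3: 87.9 kHz, 99.9 kHz.
k=4: 119.2 kHz, 131.2 kHz.
Within [32.6 kHz, 90.2 kHz]: 37.3 kHz, 56.6 kHz, 68.6 kHz, 87.9 kHz.

37.3 kHz, 56.6 kHz, 68.6 kHz, 87.9 kHz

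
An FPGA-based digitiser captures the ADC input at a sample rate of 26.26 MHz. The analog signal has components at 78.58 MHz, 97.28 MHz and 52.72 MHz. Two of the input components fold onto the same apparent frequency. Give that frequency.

0.2 MHz

fs/2 = 13.13 MHz.
78.58 MHz mod fs = 26.06 MHz.
26.06 MHz > fs/2 = 13.13 MHz, folds to fs − 26.06 MHz = 0.2 MHz.
97.28 MHz mod fs = 18.5 MHz.
18.5 MHz > fs/2 = 13.13 MHz, folds to fs − 18.5 MHz = 7.76 MHz.
52.72 MHz mod fs = 0.2 MHz.
0.2 MHz ≤ fs/2 = 13.13 MHz, appears at 0.2 MHz.
52.72 MHz and 78.58 MHz both map to 0.2 MHz.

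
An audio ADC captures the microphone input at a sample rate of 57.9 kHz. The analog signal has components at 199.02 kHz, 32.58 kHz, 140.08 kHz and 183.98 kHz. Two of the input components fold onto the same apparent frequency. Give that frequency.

25.32 kHz

fs/2 = 28.95 kHz.
199.02 kHz mod fs = 25.32 kHz.
25.32 kHz ≤ fs/2 = 28.95 kHz, appears at 25.32 kHz.
32.58 kHz > fs/2 = 28.95 kHz, folds to fs − 32.58 kHz = 25.32 kHz.
140.08 kHz mod fs = 24.28 kHz.
24.28 kHz ≤ fs/2 = 28.95 kHz, appears at 24.28 kHz.
183.98 kHz mod fs = 10.28 kHz.
10.28 kHz ≤ fs/2 = 28.95 kHz, appears at 10.28 kHz.
32.58 kHz and 199.02 kHz both map to 25.32 kHz.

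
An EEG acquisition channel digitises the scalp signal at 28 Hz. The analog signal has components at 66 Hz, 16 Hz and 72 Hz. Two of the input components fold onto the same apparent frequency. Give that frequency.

12 Hz

fs/2 = 14 Hz.
66 Hz mod fs = 10 Hz.
10 Hz ≤ fs/2 = 14 Hz, appears at 10 Hz.
16 Hz > fs/2 = 14 Hz, folds to fs − 16 Hz = 12 Hz.
72 Hz mod fs = 16 Hz.
16 Hz > fs/2 = 14 Hz, folds to fs − 16 Hz = 12 Hz.
16 Hz and 72 Hz both map to 12 Hz.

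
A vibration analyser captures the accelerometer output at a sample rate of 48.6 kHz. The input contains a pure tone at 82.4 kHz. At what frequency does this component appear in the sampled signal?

14.8 kHz

82.4 kHz mod fs = 33.8 kHz.
33.8 kHz > fs/2 = 24.3 kHz, folds to fs − 33.8 kHz = 14.8 kHz.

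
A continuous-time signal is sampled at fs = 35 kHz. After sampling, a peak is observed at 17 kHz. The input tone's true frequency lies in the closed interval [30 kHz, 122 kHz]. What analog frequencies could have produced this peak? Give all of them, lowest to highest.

Frequencies that alias to 17 kHz are k·fs ± 17 kHz for integer k ≥ 0.
k=0: 17 kHz.
k=1: 18 kHz, 52 kHz.
k=2: 53 kHz, 87 kHz.
k=3: 88 kHz, 122 kHz.
k=4: 123 kHz, 157 kHz.
Within [30 kHz, 122 kHz]: 52 kHz, 53 kHz, 87 kHz, 88 kHz, 122 kHz.

52 kHz, 53 kHz, 87 kHz, 88 kHz, 122 kHz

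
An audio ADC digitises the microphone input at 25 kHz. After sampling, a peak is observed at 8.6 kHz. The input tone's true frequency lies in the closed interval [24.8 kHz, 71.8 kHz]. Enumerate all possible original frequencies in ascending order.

33.6 kHz, 41.4 kHz, 58.6 kHz, 66.4 kHz

Frequencies that alias to 8.6 kHz are k·fs ± 8.6 kHz for integer k ≥ 0.
k=0: 8.6 kHz.
k=1: 16.4 kHz, 33.6 kHz.
k=2: 41.4 kHz, 58.6 kHz.
k=3: 66.4 kHz, 83.6 kHz.
k=4: 91.4 kHz, 108.6 kHz.
Within [24.8 kHz, 71.8 kHz]: 33.6 kHz, 41.4 kHz, 58.6 kHz, 66.4 kHz.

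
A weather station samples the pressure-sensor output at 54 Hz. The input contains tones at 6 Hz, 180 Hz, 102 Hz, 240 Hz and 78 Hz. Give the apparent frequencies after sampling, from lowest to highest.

fs/2 = 27 Hz.
6 Hz ≤ fs/2 = 27 Hz, passes unchanged.
180 Hz mod fs = 18 Hz.
18 Hz ≤ fs/2 = 27 Hz, appears at 18 Hz.
102 Hz mod fs = 48 Hz.
48 Hz > fs/2 = 27 Hz, folds to fs − 48 Hz = 6 Hz.
240 Hz mod fs = 24 Hz.
24 Hz ≤ fs/2 = 27 Hz, appears at 24 Hz.
78 Hz mod fs = 24 Hz.
24 Hz ≤ fs/2 = 27 Hz, appears at 24 Hz.
Distinct values: {6 Hz, 18 Hz, 24 Hz}.

6 Hz, 18 Hz, 24 Hz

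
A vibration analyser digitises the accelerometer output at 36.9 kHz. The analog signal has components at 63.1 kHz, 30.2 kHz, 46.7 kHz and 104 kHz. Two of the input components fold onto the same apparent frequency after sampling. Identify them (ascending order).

fs/2 = 18.45 kHz.
63.1 kHz mod fs = 26.2 kHz.
26.2 kHz > fs/2 = 18.45 kHz, folds to fs − 26.2 kHz = 10.7 kHz.
30.2 kHz > fs/2 = 18.45 kHz, folds to fs − 30.2 kHz = 6.7 kHz.
46.7 kHz mod fs = 9.8 kHz.
9.8 kHz ≤ fs/2 = 18.45 kHz, appears at 9.8 kHz.
104 kHz mod fs = 30.2 kHz.
30.2 kHz > fs/2 = 18.45 kHz, folds to fs − 30.2 kHz = 6.7 kHz.
30.2 kHz and 104 kHz both map to 6.7 kHz.

30.2 kHz, 104 kHz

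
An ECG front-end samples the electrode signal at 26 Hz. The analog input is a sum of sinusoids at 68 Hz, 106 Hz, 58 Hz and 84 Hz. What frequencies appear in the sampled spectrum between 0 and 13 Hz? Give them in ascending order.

fs/2 = 13 Hz.
68 Hz mod fs = 16 Hz.
16 Hz > fs/2 = 13 Hz, folds to fs − 16 Hz = 10 Hz.
106 Hz mod fs = 2 Hz.
2 Hz ≤ fs/2 = 13 Hz, appears at 2 Hz.
58 Hz mod fs = 6 Hz.
6 Hz ≤ fs/2 = 13 Hz, appears at 6 Hz.
84 Hz mod fs = 6 Hz.
6 Hz ≤ fs/2 = 13 Hz, appears at 6 Hz.
Distinct values: {2 Hz, 6 Hz, 10 Hz}.

2 Hz, 6 Hz, 10 Hz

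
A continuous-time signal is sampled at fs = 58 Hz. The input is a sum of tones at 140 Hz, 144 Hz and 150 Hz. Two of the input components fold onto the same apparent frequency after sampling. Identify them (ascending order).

140 Hz, 150 Hz

fs/2 = 29 Hz.
140 Hz mod fs = 24 Hz.
24 Hz ≤ fs/2 = 29 Hz, appears at 24 Hz.
144 Hz mod fs = 28 Hz.
28 Hz ≤ fs/2 = 29 Hz, appears at 28 Hz.
150 Hz mod fs = 34 Hz.
34 Hz > fs/2 = 29 Hz, folds to fs − 34 Hz = 24 Hz.
140 Hz and 150 Hz both map to 24 Hz.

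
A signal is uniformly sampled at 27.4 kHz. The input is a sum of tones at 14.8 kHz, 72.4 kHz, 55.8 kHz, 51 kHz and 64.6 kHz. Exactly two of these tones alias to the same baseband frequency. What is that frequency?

9.8 kHz

fs/2 = 13.7 kHz.
14.8 kHz > fs/2 = 13.7 kHz, folds to fs − 14.8 kHz = 12.6 kHz.
72.4 kHz mod fs = 17.6 kHz.
17.6 kHz > fs/2 = 13.7 kHz, folds to fs − 17.6 kHz = 9.8 kHz.
55.8 kHz mod fs = 1 kHz.
1 kHz ≤ fs/2 = 13.7 kHz, appears at 1 kHz.
51 kHz mod fs = 23.6 kHz.
23.6 kHz > fs/2 = 13.7 kHz, folds to fs − 23.6 kHz = 3.8 kHz.
64.6 kHz mod fs = 9.8 kHz.
9.8 kHz ≤ fs/2 = 13.7 kHz, appears at 9.8 kHz.
64.6 kHz and 72.4 kHz both map to 9.8 kHz.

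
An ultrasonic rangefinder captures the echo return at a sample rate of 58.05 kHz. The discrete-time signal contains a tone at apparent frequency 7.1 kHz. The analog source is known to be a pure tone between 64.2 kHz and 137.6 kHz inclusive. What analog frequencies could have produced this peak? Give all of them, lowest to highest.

65.15 kHz, 109 kHz, 123.2 kHz

Frequencies that alias to 7.1 kHz are k·fs ± 7.1 kHz for integer k ≥ 0.
k=0: 7.1 kHz.
k=1: 50.95 kHz, 65.15 kHz.
k=2: 109 kHz, 123.2 kHz.
k=3: 167.05 kHz, 181.25 kHz.
Within [64.2 kHz, 137.6 kHz]: 65.15 kHz, 109 kHz, 123.2 kHz.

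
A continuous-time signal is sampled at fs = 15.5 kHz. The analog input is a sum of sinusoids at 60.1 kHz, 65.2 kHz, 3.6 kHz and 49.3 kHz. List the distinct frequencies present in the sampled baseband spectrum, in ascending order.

fs/2 = 7.75 kHz.
60.1 kHz mod fs = 13.6 kHz.
13.6 kHz > fs/2 = 7.75 kHz, folds to fs − 13.6 kHz = 1.9 kHz.
65.2 kHz mod fs = 3.2 kHz.
3.2 kHz ≤ fs/2 = 7.75 kHz, appears at 3.2 kHz.
3.6 kHz ≤ fs/2 = 7.75 kHz, passes unchanged.
49.3 kHz mod fs = 2.8 kHz.
2.8 kHz ≤ fs/2 = 7.75 kHz, appears at 2.8 kHz.
Distinct values: {1.9 kHz, 2.8 kHz, 3.2 kHz, 3.6 kHz}.

1.9 kHz, 2.8 kHz, 3.2 kHz, 3.6 kHz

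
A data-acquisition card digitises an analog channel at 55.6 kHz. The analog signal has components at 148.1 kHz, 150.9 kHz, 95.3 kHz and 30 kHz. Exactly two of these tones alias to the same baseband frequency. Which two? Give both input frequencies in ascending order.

95.3 kHz, 150.9 kHz

fs/2 = 27.8 kHz.
148.1 kHz mod fs = 36.9 kHz.
36.9 kHz > fs/2 = 27.8 kHz, folds to fs − 36.9 kHz = 18.7 kHz.
150.9 kHz mod fs = 39.7 kHz.
39.7 kHz > fs/2 = 27.8 kHz, folds to fs − 39.7 kHz = 15.9 kHz.
95.3 kHz mod fs = 39.7 kHz.
39.7 kHz > fs/2 = 27.8 kHz, folds to fs − 39.7 kHz = 15.9 kHz.
30 kHz > fs/2 = 27.8 kHz, folds to fs − 30 kHz = 25.6 kHz.
95.3 kHz and 150.9 kHz both map to 15.9 kHz.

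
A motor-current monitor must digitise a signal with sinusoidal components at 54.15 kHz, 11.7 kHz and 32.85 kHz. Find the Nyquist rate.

Highest-frequency component: 54.15 kHz.
Nyquist rate = 2 × 54.15 kHz = 108.3 kHz.

108.3 kHz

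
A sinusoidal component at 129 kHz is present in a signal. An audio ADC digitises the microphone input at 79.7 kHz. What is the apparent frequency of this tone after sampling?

30.4 kHz

129 kHz mod fs = 49.3 kHz.
49.3 kHz > fs/2 = 39.85 kHz, folds to fs − 49.3 kHz = 30.4 kHz.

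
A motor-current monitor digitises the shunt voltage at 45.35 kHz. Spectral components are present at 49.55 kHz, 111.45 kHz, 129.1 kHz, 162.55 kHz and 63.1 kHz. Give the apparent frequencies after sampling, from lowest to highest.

4.2 kHz, 6.95 kHz, 17.75 kHz, 18.85 kHz, 20.75 kHz

fs/2 = 22.675 kHz.
49.55 kHz mod fs = 4.2 kHz.
4.2 kHz ≤ fs/2 = 22.675 kHz, appears at 4.2 kHz.
111.45 kHz mod fs = 20.75 kHz.
20.75 kHz ≤ fs/2 = 22.675 kHz, appears at 20.75 kHz.
129.1 kHz mod fs = 38.4 kHz.
38.4 kHz > fs/2 = 22.675 kHz, folds to fs − 38.4 kHz = 6.95 kHz.
162.55 kHz mod fs = 26.5 kHz.
26.5 kHz > fs/2 = 22.675 kHz, folds to fs − 26.5 kHz = 18.85 kHz.
63.1 kHz mod fs = 17.75 kHz.
17.75 kHz ≤ fs/2 = 22.675 kHz, appears at 17.75 kHz.
Distinct values: {4.2 kHz, 6.95 kHz, 17.75 kHz, 18.85 kHz, 20.75 kHz}.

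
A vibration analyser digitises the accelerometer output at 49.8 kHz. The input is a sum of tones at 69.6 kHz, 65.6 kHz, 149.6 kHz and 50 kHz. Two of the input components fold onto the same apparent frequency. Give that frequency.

fs/2 = 24.9 kHz.
69.6 kHz mod fs = 19.8 kHz.
19.8 kHz ≤ fs/2 = 24.9 kHz, appears at 19.8 kHz.
65.6 kHz mod fs = 15.8 kHz.
15.8 kHz ≤ fs/2 = 24.9 kHz, appears at 15.8 kHz.
149.6 kHz mod fs = 0.2 kHz.
0.2 kHz ≤ fs/2 = 24.9 kHz, appears at 0.2 kHz.
50 kHz mod fs = 0.2 kHz.
0.2 kHz ≤ fs/2 = 24.9 kHz, appears at 0.2 kHz.
50 kHz and 149.6 kHz both map to 0.2 kHz.

0.2 kHz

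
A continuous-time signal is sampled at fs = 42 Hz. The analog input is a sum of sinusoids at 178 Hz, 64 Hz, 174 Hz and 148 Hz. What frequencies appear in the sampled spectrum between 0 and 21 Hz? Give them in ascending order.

6 Hz, 10 Hz, 20 Hz

fs/2 = 21 Hz.
178 Hz mod fs = 10 Hz.
10 Hz ≤ fs/2 = 21 Hz, appears at 10 Hz.
64 Hz mod fs = 22 Hz.
22 Hz > fs/2 = 21 Hz, folds to fs − 22 Hz = 20 Hz.
174 Hz mod fs = 6 Hz.
6 Hz ≤ fs/2 = 21 Hz, appears at 6 Hz.
148 Hz mod fs = 22 Hz.
22 Hz > fs/2 = 21 Hz, folds to fs − 22 Hz = 20 Hz.
Distinct values: {6 Hz, 10 Hz, 20 Hz}.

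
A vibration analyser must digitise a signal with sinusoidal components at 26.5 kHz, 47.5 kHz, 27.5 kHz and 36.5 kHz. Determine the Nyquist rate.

95 kHz

Highest-frequency component: 47.5 kHz.
Nyquist rate = 2 × 47.5 kHz = 95 kHz.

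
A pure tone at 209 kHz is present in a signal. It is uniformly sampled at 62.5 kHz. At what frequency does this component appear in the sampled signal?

21.5 kHz

209 kHz mod fs = 21.5 kHz.
21.5 kHz ≤ fs/2 = 31.25 kHz, appears at 21.5 kHz.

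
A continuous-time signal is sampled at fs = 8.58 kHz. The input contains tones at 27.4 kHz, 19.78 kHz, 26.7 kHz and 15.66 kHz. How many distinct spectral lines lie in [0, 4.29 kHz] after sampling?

fs/2 = 4.29 kHz.
27.4 kHz mod fs = 1.66 kHz.
1.66 kHz ≤ fs/2 = 4.29 kHz, appears at 1.66 kHz.
19.78 kHz mod fs = 2.62 kHz.
2.62 kHz ≤ fs/2 = 4.29 kHz, appears at 2.62 kHz.
26.7 kHz mod fs = 0.96 kHz.
0.96 kHz ≤ fs/2 = 4.29 kHz, appears at 0.96 kHz.
15.66 kHz mod fs = 7.08 kHz.
7.08 kHz > fs/2 = 4.29 kHz, folds to fs − 7.08 kHz = 1.5 kHz.
Distinct values: {0.96 kHz, 1.5 kHz, 1.66 kHz, 2.62 kHz} → 4.

4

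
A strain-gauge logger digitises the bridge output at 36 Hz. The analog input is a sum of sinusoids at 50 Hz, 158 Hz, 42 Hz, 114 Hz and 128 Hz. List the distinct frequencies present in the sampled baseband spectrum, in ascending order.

fs/2 = 18 Hz.
50 Hz mod fs = 14 Hz.
14 Hz ≤ fs/2 = 18 Hz, appears at 14 Hz.
158 Hz mod fs = 14 Hz.
14 Hz ≤ fs/2 = 18 Hz, appears at 14 Hz.
42 Hz mod fs = 6 Hz.
6 Hz ≤ fs/2 = 18 Hz, appears at 6 Hz.
114 Hz mod fs = 6 Hz.
6 Hz ≤ fs/2 = 18 Hz, appears at 6 Hz.
128 Hz mod fs = 20 Hz.
20 Hz > fs/2 = 18 Hz, folds to fs − 20 Hz = 16 Hz.
Distinct values: {6 Hz, 14 Hz, 16 Hz}.

6 Hz, 14 Hz, 16 Hz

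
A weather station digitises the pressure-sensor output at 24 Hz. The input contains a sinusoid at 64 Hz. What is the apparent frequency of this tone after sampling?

64 Hz mod fs = 16 Hz.
16 Hz > fs/2 = 12 Hz, folds to fs − 16 Hz = 8 Hz.

8 Hz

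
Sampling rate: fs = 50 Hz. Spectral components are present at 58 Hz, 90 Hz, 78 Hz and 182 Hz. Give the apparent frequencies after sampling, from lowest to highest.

8 Hz, 10 Hz, 18 Hz, 22 Hz

fs/2 = 25 Hz.
58 Hz mod fs = 8 Hz.
8 Hz ≤ fs/2 = 25 Hz, appears at 8 Hz.
90 Hz mod fs = 40 Hz.
40 Hz > fs/2 = 25 Hz, folds to fs − 40 Hz = 10 Hz.
78 Hz mod fs = 28 Hz.
28 Hz > fs/2 = 25 Hz, folds to fs − 28 Hz = 22 Hz.
182 Hz mod fs = 32 Hz.
32 Hz > fs/2 = 25 Hz, folds to fs − 32 Hz = 18 Hz.
Distinct values: {8 Hz, 10 Hz, 18 Hz, 22 Hz}.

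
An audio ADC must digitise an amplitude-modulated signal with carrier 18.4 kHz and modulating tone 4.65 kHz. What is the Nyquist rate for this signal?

46.1 kHz

AM sidebands sit at fc ± fm = 13.75 kHz and 23.05 kHz.
Highest-frequency component: 23.05 kHz.
Nyquist rate = 2 × 23.05 kHz = 46.1 kHz.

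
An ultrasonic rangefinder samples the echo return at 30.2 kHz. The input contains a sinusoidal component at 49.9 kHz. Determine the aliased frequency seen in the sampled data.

49.9 kHz mod fs = 19.7 kHz.
19.7 kHz > fs/2 = 15.1 kHz, folds to fs − 19.7 kHz = 10.5 kHz.

10.5 kHz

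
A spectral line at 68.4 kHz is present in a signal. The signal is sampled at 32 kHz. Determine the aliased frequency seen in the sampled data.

68.4 kHz mod fs = 4.4 kHz.
4.4 kHz ≤ fs/2 = 16 kHz, appears at 4.4 kHz.

4.4 kHz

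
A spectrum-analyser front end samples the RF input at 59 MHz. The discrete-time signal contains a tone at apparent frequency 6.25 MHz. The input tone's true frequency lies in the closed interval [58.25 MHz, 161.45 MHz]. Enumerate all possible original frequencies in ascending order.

65.25 MHz, 111.75 MHz, 124.25 MHz

Frequencies that alias to 6.25 MHz are k·fs ± 6.25 MHz for integer k ≥ 0.
k=0: 6.25 MHz.
k=1: 52.75 MHz, 65.25 MHz.
k=2: 111.75 MHz, 124.25 MHz.
k=3: 170.75 MHz, 183.25 MHz.
Within [58.25 MHz, 161.45 MHz]: 65.25 MHz, 111.75 MHz, 124.25 MHz.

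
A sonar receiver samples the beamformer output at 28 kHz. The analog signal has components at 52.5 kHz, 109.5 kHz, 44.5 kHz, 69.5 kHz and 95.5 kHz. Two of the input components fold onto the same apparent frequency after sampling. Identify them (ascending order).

fs/2 = 14 kHz.
52.5 kHz mod fs = 24.5 kHz.
24.5 kHz > fs/2 = 14 kHz, folds to fs − 24.5 kHz = 3.5 kHz.
109.5 kHz mod fs = 25.5 kHz.
25.5 kHz > fs/2 = 14 kHz, folds to fs − 25.5 kHz = 2.5 kHz.
44.5 kHz mod fs = 16.5 kHz.
16.5 kHz > fs/2 = 14 kHz, folds to fs − 16.5 kHz = 11.5 kHz.
69.5 kHz mod fs = 13.5 kHz.
13.5 kHz ≤ fs/2 = 14 kHz, appears at 13.5 kHz.
95.5 kHz mod fs = 11.5 kHz.
11.5 kHz ≤ fs/2 = 14 kHz, appears at 11.5 kHz.
44.5 kHz and 95.5 kHz both map to 11.5 kHz.

44.5 kHz, 95.5 kHz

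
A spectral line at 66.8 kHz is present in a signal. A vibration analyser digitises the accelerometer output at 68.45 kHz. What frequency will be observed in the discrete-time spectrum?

66.8 kHz > fs/2 = 34.225 kHz, folds to fs − 66.8 kHz = 1.65 kHz.

1.65 kHz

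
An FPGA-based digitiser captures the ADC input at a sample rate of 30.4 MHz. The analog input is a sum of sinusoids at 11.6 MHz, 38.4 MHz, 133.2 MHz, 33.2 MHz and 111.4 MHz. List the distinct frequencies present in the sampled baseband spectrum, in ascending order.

fs/2 = 15.2 MHz.
11.6 MHz ≤ fs/2 = 15.2 MHz, passes unchanged.
38.4 MHz mod fs = 8 MHz.
8 MHz ≤ fs/2 = 15.2 MHz, appears at 8 MHz.
133.2 MHz mod fs = 11.6 MHz.
11.6 MHz ≤ fs/2 = 15.2 MHz, appears at 11.6 MHz.
33.2 MHz mod fs = 2.8 MHz.
2.8 MHz ≤ fs/2 = 15.2 MHz, appears at 2.8 MHz.
111.4 MHz mod fs = 20.2 MHz.
20.2 MHz > fs/2 = 15.2 MHz, folds to fs − 20.2 MHz = 10.2 MHz.
Distinct values: {2.8 MHz, 8 MHz, 10.2 MHz, 11.6 MHz}.

2.8 MHz, 8 MHz, 10.2 MHz, 11.6 MHz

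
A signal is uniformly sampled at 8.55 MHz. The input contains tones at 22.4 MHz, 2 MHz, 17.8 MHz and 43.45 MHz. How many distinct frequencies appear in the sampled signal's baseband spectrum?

3

fs/2 = 4.275 MHz.
22.4 MHz mod fs = 5.3 MHz.
5.3 MHz > fs/2 = 4.275 MHz, folds to fs − 5.3 MHz = 3.25 MHz.
2 MHz ≤ fs/2 = 4.275 MHz, passes unchanged.
17.8 MHz mod fs = 0.7 MHz.
0.7 MHz ≤ fs/2 = 4.275 MHz, appears at 0.7 MHz.
43.45 MHz mod fs = 0.7 MHz.
0.7 MHz ≤ fs/2 = 4.275 MHz, appears at 0.7 MHz.
Distinct values: {0.7 MHz, 2 MHz, 3.25 MHz} → 3.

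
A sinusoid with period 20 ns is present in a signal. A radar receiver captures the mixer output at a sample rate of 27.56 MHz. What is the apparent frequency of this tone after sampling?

5.12 MHz

T = 20 ns → f = 1/T = 50 MHz.
50 MHz mod fs = 22.44 MHz.
22.44 MHz > fs/2 = 13.78 MHz, folds to fs − 22.44 MHz = 5.12 MHz.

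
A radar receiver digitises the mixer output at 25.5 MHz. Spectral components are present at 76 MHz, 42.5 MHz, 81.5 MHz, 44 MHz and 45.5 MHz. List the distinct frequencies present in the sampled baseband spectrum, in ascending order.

0.5 MHz, 5 MHz, 5.5 MHz, 7 MHz, 8.5 MHz

fs/2 = 12.75 MHz.
76 MHz mod fs = 25 MHz.
25 MHz > fs/2 = 12.75 MHz, folds to fs − 25 MHz = 0.5 MHz.
42.5 MHz mod fs = 17 MHz.
17 MHz > fs/2 = 12.75 MHz, folds to fs − 17 MHz = 8.5 MHz.
81.5 MHz mod fs = 5 MHz.
5 MHz ≤ fs/2 = 12.75 MHz, appears at 5 MHz.
44 MHz mod fs = 18.5 MHz.
18.5 MHz > fs/2 = 12.75 MHz, folds to fs − 18.5 MHz = 7 MHz.
45.5 MHz mod fs = 20 MHz.
20 MHz > fs/2 = 12.75 MHz, folds to fs − 20 MHz = 5.5 MHz.
Distinct values: {0.5 MHz, 5 MHz, 5.5 MHz, 7 MHz, 8.5 MHz}.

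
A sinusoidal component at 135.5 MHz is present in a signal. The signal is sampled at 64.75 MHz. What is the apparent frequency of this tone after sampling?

135.5 MHz mod fs = 6 MHz.
6 MHz ≤ fs/2 = 32.375 MHz, appears at 6 MHz.

6 MHz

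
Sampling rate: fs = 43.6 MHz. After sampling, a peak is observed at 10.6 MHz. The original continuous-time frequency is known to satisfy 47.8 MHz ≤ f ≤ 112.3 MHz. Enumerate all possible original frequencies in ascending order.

Frequencies that alias to 10.6 MHz are k·fs ± 10.6 MHz for integer k ≥ 0.
k=0: 10.6 MHz.
k=1: 33 MHz, 54.2 MHz.
k=2: 76.6 MHz, 97.8 MHz.
k=3: 120.2 MHz, 141.4 MHz.
Within [47.8 MHz, 112.3 MHz]: 54.2 MHz, 76.6 MHz, 97.8 MHz.

54.2 MHz, 76.6 MHz, 97.8 MHz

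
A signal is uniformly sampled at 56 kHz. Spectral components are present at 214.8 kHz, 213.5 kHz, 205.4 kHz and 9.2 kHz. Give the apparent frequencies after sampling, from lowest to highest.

9.2 kHz, 10.5 kHz, 18.6 kHz

fs/2 = 28 kHz.
214.8 kHz mod fs = 46.8 kHz.
46.8 kHz > fs/2 = 28 kHz, folds to fs − 46.8 kHz = 9.2 kHz.
213.5 kHz mod fs = 45.5 kHz.
45.5 kHz > fs/2 = 28 kHz, folds to fs − 45.5 kHz = 10.5 kHz.
205.4 kHz mod fs = 37.4 kHz.
37.4 kHz > fs/2 = 28 kHz, folds to fs − 37.4 kHz = 18.6 kHz.
9.2 kHz ≤ fs/2 = 28 kHz, passes unchanged.
Distinct values: {9.2 kHz, 10.5 kHz, 18.6 kHz}.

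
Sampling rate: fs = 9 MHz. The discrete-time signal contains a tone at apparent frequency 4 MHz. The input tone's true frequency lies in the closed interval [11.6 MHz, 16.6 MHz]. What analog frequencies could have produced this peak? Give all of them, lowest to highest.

Frequencies that alias to 4 MHz are k·fs ± 4 MHz for integer k ≥ 0.
k=0: 4 MHz.
k=1: 5 MHz, 13 MHz.
k=2: 14 MHz, 22 MHz.
k=3: 23 MHz, 31 MHz.
Within [11.6 MHz, 16.6 MHz]: 13 MHz, 14 MHz.

13 MHz, 14 MHz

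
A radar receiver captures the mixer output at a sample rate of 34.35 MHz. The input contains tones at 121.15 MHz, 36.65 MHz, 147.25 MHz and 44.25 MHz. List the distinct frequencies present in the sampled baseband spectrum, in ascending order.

2.3 MHz, 9.85 MHz, 9.9 MHz, 16.25 MHz

fs/2 = 17.175 MHz.
121.15 MHz mod fs = 18.1 MHz.
18.1 MHz > fs/2 = 17.175 MHz, folds to fs − 18.1 MHz = 16.25 MHz.
36.65 MHz mod fs = 2.3 MHz.
2.3 MHz ≤ fs/2 = 17.175 MHz, appears at 2.3 MHz.
147.25 MHz mod fs = 9.85 MHz.
9.85 MHz ≤ fs/2 = 17.175 MHz, appears at 9.85 MHz.
44.25 MHz mod fs = 9.9 MHz.
9.9 MHz ≤ fs/2 = 17.175 MHz, appears at 9.9 MHz.
Distinct values: {2.3 MHz, 9.85 MHz, 9.9 MHz, 16.25 MHz}.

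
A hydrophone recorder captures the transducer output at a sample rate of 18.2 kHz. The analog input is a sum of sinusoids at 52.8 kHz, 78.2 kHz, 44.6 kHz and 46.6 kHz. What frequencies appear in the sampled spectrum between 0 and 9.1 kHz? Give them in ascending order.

1.8 kHz, 5.4 kHz, 8 kHz, 8.2 kHz

fs/2 = 9.1 kHz.
52.8 kHz mod fs = 16.4 kHz.
16.4 kHz > fs/2 = 9.1 kHz, folds to fs − 16.4 kHz = 1.8 kHz.
78.2 kHz mod fs = 5.4 kHz.
5.4 kHz ≤ fs/2 = 9.1 kHz, appears at 5.4 kHz.
44.6 kHz mod fs = 8.2 kHz.
8.2 kHz ≤ fs/2 = 9.1 kHz, appears at 8.2 kHz.
46.6 kHz mod fs = 10.2 kHz.
10.2 kHz > fs/2 = 9.1 kHz, folds to fs − 10.2 kHz = 8 kHz.
Distinct values: {1.8 kHz, 5.4 kHz, 8 kHz, 8.2 kHz}.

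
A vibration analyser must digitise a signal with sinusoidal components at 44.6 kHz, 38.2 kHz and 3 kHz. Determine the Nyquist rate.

89.2 kHz

Highest-frequency component: 44.6 kHz.
Nyquist rate = 2 × 44.6 kHz = 89.2 kHz.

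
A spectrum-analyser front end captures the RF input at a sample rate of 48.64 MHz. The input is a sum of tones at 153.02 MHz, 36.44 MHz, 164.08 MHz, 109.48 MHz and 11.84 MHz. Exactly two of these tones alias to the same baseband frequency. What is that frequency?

fs/2 = 24.32 MHz.
153.02 MHz mod fs = 7.1 MHz.
7.1 MHz ≤ fs/2 = 24.32 MHz, appears at 7.1 MHz.
36.44 MHz > fs/2 = 24.32 MHz, folds to fs − 36.44 MHz = 12.2 MHz.
164.08 MHz mod fs = 18.16 MHz.
18.16 MHz ≤ fs/2 = 24.32 MHz, appears at 18.16 MHz.
109.48 MHz mod fs = 12.2 MHz.
12.2 MHz ≤ fs/2 = 24.32 MHz, appears at 12.2 MHz.
11.84 MHz ≤ fs/2 = 24.32 MHz, passes unchanged.
36.44 MHz and 109.48 MHz both map to 12.2 MHz.

12.2 MHz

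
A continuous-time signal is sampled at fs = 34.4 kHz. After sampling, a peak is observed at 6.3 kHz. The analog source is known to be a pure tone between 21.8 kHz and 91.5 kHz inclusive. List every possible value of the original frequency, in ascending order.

Frequencies that alias to 6.3 kHz are k·fs ± 6.3 kHz for integer k ≥ 0.
k=0: 6.3 kHz.
k=1: 28.1 kHz, 40.7 kHz.
k=2: 62.5 kHz, 75.1 kHz.
k=3: 96.9 kHz, 109.5 kHz.
Within [21.8 kHz, 91.5 kHz]: 28.1 kHz, 40.7 kHz, 62.5 kHz, 75.1 kHz.

28.1 kHz, 40.7 kHz, 62.5 kHz, 75.1 kHz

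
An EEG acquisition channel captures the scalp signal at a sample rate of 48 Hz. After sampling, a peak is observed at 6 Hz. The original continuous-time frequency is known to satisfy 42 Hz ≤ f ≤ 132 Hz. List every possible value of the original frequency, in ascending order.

42 Hz, 54 Hz, 90 Hz, 102 Hz

Frequencies that alias to 6 Hz are k·fs ± 6 Hz for integer k ≥ 0.
k=0: 6 Hz.
k=1: 42 Hz, 54 Hz.
k=2: 90 Hz, 102 Hz.
k=3: 138 Hz, 150 Hz.
Within [42 Hz, 132 Hz]: 42 Hz, 54 Hz, 90 Hz, 102 Hz.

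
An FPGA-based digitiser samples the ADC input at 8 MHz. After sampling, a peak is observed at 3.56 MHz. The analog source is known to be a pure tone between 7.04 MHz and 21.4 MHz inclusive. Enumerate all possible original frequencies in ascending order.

11.56 MHz, 12.44 MHz, 19.56 MHz, 20.44 MHz

Frequencies that alias to 3.56 MHz are k·fs ± 3.56 MHz for integer k ≥ 0.
k=0: 3.56 MHz.
k=1: 4.44 MHz, 11.56 MHz.
k=2: 12.44 MHz, 19.56 MHz.
k=3: 20.44 MHz, 27.56 MHz.
k=4: 28.44 MHz, 35.56 MHz.
Within [7.04 MHz, 21.4 MHz]: 11.56 MHz, 12.44 MHz, 19.56 MHz, 20.44 MHz.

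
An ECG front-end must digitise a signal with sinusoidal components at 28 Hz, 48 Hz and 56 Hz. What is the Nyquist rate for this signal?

Highest-frequency component: 56 Hz.
Nyquist rate = 2 × 56 Hz = 112 Hz.

112 Hz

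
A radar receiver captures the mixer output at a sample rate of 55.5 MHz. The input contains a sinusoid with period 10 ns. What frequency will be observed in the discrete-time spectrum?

T = 10 ns → f = 1/T = 100 MHz.
100 MHz mod fs = 44.5 MHz.
44.5 MHz > fs/2 = 27.75 MHz, folds to fs − 44.5 MHz = 11 MHz.

11 MHz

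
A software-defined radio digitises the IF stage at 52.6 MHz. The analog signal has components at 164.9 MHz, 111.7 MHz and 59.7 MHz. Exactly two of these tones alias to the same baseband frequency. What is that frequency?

7.1 MHz

fs/2 = 26.3 MHz.
164.9 MHz mod fs = 7.1 MHz.
7.1 MHz ≤ fs/2 = 26.3 MHz, appears at 7.1 MHz.
111.7 MHz mod fs = 6.5 MHz.
6.5 MHz ≤ fs/2 = 26.3 MHz, appears at 6.5 MHz.
59.7 MHz mod fs = 7.1 MHz.
7.1 MHz ≤ fs/2 = 26.3 MHz, appears at 7.1 MHz.
59.7 MHz and 164.9 MHz both map to 7.1 MHz.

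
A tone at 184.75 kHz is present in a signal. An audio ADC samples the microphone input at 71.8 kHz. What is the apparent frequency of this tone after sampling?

30.65 kHz

184.75 kHz mod fs = 41.15 kHz.
41.15 kHz > fs/2 = 35.9 kHz, folds to fs − 41.15 kHz = 30.65 kHz.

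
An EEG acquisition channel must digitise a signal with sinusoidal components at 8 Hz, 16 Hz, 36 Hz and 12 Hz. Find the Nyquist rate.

72 Hz

Highest-frequency component: 36 Hz.
Nyquist rate = 2 × 36 Hz = 72 Hz.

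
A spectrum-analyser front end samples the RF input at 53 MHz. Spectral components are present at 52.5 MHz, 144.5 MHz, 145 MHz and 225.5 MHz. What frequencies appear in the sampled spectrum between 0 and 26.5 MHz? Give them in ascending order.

0.5 MHz, 13.5 MHz, 14 MHz, 14.5 MHz

fs/2 = 26.5 MHz.
52.5 MHz > fs/2 = 26.5 MHz, folds to fs − 52.5 MHz = 0.5 MHz.
144.5 MHz mod fs = 38.5 MHz.
38.5 MHz > fs/2 = 26.5 MHz, folds to fs − 38.5 MHz = 14.5 MHz.
145 MHz mod fs = 39 MHz.
39 MHz > fs/2 = 26.5 MHz, folds to fs − 39 MHz = 14 MHz.
225.5 MHz mod fs = 13.5 MHz.
13.5 MHz ≤ fs/2 = 26.5 MHz, appears at 13.5 MHz.
Distinct values: {0.5 MHz, 13.5 MHz, 14 MHz, 14.5 MHz}.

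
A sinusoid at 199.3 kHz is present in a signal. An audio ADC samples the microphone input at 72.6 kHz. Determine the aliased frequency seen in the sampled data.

199.3 kHz mod fs = 54.1 kHz.
54.1 kHz > fs/2 = 36.3 kHz, folds to fs − 54.1 kHz = 18.5 kHz.

18.5 kHz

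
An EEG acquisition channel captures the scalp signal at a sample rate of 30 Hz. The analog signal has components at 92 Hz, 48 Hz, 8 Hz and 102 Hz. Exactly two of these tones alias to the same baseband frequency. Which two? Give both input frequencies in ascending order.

fs/2 = 15 Hz.
92 Hz mod fs = 2 Hz.
2 Hz ≤ fs/2 = 15 Hz, appears at 2 Hz.
48 Hz mod fs = 18 Hz.
18 Hz > fs/2 = 15 Hz, folds to fs − 18 Hz = 12 Hz.
8 Hz ≤ fs/2 = 15 Hz, passes unchanged.
102 Hz mod fs = 12 Hz.
12 Hz ≤ fs/2 = 15 Hz, appears at 12 Hz.
48 Hz and 102 Hz both map to 12 Hz.

48 Hz, 102 Hz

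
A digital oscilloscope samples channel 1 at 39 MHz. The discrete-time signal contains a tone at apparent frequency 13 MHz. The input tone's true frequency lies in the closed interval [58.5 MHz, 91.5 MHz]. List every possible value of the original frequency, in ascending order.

Frequencies that alias to 13 MHz are k·fs ± 13 MHz for integer k ≥ 0.
k=0: 13 MHz.
k=1: 26 MHz, 52 MHz.
k=2: 65 MHz, 91 MHz.
k=3: 104 MHz, 130 MHz.
Within [58.5 MHz, 91.5 MHz]: 65 MHz, 91 MHz.

65 MHz, 91 MHz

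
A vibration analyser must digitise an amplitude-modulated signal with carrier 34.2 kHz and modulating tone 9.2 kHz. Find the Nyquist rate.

86.8 kHz

AM sidebands sit at fc ± fm = 25 kHz and 43.4 kHz.
Highest-frequency component: 43.4 kHz.
Nyquist rate = 2 × 43.4 kHz = 86.8 kHz.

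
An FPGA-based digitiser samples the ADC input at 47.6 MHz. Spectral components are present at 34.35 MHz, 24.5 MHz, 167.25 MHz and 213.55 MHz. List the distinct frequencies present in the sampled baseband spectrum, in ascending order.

13.25 MHz, 23.1 MHz, 23.15 MHz

fs/2 = 23.8 MHz.
34.35 MHz > fs/2 = 23.8 MHz, folds to fs − 34.35 MHz = 13.25 MHz.
24.5 MHz > fs/2 = 23.8 MHz, folds to fs − 24.5 MHz = 23.1 MHz.
167.25 MHz mod fs = 24.45 MHz.
24.45 MHz > fs/2 = 23.8 MHz, folds to fs − 24.45 MHz = 23.15 MHz.
213.55 MHz mod fs = 23.15 MHz.
23.15 MHz ≤ fs/2 = 23.8 MHz, appears at 23.15 MHz.
Distinct values: {13.25 MHz, 23.1 MHz, 23.15 MHz}.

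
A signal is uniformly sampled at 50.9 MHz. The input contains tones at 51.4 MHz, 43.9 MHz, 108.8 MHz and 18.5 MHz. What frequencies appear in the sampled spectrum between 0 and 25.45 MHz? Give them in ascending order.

fs/2 = 25.45 MHz.
51.4 MHz mod fs = 0.5 MHz.
0.5 MHz ≤ fs/2 = 25.45 MHz, appears at 0.5 MHz.
43.9 MHz > fs/2 = 25.45 MHz, folds to fs − 43.9 MHz = 7 MHz.
108.8 MHz mod fs = 7 MHz.
7 MHz ≤ fs/2 = 25.45 MHz, appears at 7 MHz.
18.5 MHz ≤ fs/2 = 25.45 MHz, passes unchanged.
Distinct values: {0.5 MHz, 7 MHz, 18.5 MHz}.

0.5 MHz, 7 MHz, 18.5 MHz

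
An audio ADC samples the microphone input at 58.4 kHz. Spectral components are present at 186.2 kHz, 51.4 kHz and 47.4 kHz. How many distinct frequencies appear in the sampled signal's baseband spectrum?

fs/2 = 29.2 kHz.
186.2 kHz mod fs = 11 kHz.
11 kHz ≤ fs/2 = 29.2 kHz, appears at 11 kHz.
51.4 kHz > fs/2 = 29.2 kHz, folds to fs − 51.4 kHz = 7 kHz.
47.4 kHz > fs/2 = 29.2 kHz, folds to fs − 47.4 kHz = 11 kHz.
Distinct values: {7 kHz, 11 kHz} → 2.

2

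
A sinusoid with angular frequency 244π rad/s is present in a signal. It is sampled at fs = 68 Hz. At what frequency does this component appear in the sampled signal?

14 Hz

ω = 244π rad/s → f = ω/(2π) = 122 Hz.
122 Hz mod fs = 54 Hz.
54 Hz > fs/2 = 34 Hz, folds to fs − 54 Hz = 14 Hz.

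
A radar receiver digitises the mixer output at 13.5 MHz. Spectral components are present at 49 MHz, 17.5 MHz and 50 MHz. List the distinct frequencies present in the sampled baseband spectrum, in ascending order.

4 MHz, 5 MHz

fs/2 = 6.75 MHz.
49 MHz mod fs = 8.5 MHz.
8.5 MHz > fs/2 = 6.75 MHz, folds to fs − 8.5 MHz = 5 MHz.
17.5 MHz mod fs = 4 MHz.
4 MHz ≤ fs/2 = 6.75 MHz, appears at 4 MHz.
50 MHz mod fs = 9.5 MHz.
9.5 MHz > fs/2 = 6.75 MHz, folds to fs − 9.5 MHz = 4 MHz.
Distinct values: {4 MHz, 5 MHz}.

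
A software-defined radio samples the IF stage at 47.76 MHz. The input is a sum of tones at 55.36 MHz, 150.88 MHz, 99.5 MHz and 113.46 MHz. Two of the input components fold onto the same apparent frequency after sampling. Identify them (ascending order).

fs/2 = 23.88 MHz.
55.36 MHz mod fs = 7.6 MHz.
7.6 MHz ≤ fs/2 = 23.88 MHz, appears at 7.6 MHz.
150.88 MHz mod fs = 7.6 MHz.
7.6 MHz ≤ fs/2 = 23.88 MHz, appears at 7.6 MHz.
99.5 MHz mod fs = 3.98 MHz.
3.98 MHz ≤ fs/2 = 23.88 MHz, appears at 3.98 MHz.
113.46 MHz mod fs = 17.94 MHz.
17.94 MHz ≤ fs/2 = 23.88 MHz, appears at 17.94 MHz.
55.36 MHz and 150.88 MHz both map to 7.6 MHz.

55.36 MHz, 150.88 MHz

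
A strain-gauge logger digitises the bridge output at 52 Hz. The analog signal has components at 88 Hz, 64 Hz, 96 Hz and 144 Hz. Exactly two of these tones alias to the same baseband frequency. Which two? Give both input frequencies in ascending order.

64 Hz, 144 Hz

fs/2 = 26 Hz.
88 Hz mod fs = 36 Hz.
36 Hz > fs/2 = 26 Hz, folds to fs − 36 Hz = 16 Hz.
64 Hz mod fs = 12 Hz.
12 Hz ≤ fs/2 = 26 Hz, appears at 12 Hz.
96 Hz mod fs = 44 Hz.
44 Hz > fs/2 = 26 Hz, folds to fs − 44 Hz = 8 Hz.
144 Hz mod fs = 40 Hz.
40 Hz > fs/2 = 26 Hz, folds to fs − 40 Hz = 12 Hz.
64 Hz and 144 Hz both map to 12 Hz.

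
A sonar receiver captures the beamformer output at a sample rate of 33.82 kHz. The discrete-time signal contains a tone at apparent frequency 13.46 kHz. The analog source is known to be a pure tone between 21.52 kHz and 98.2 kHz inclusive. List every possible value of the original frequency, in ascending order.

47.28 kHz, 54.18 kHz, 81.1 kHz, 88 kHz

Frequencies that alias to 13.46 kHz are k·fs ± 13.46 kHz for integer k ≥ 0.
k=0: 13.46 kHz.
k=1: 20.36 kHz, 47.28 kHz.
k=2: 54.18 kHz, 81.1 kHz.
k=3: 88 kHz, 114.92 kHz.
k=4: 121.82 kHz, 148.74 kHz.
Within [21.52 kHz, 98.2 kHz]: 47.28 kHz, 54.18 kHz, 81.1 kHz, 88 kHz.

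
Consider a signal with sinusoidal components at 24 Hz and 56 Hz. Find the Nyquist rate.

112 Hz

Highest-frequency component: 56 Hz.
Nyquist rate = 2 × 56 Hz = 112 Hz.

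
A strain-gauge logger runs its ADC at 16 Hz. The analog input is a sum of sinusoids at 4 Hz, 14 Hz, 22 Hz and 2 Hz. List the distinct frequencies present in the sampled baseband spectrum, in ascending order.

fs/2 = 8 Hz.
4 Hz ≤ fs/2 = 8 Hz, passes unchanged.
14 Hz > fs/2 = 8 Hz, folds to fs − 14 Hz = 2 Hz.
22 Hz mod fs = 6 Hz.
6 Hz ≤ fs/2 = 8 Hz, appears at 6 Hz.
2 Hz ≤ fs/2 = 8 Hz, passes unchanged.
Distinct values: {2 Hz, 4 Hz, 6 Hz}.

2 Hz, 4 Hz, 6 Hz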